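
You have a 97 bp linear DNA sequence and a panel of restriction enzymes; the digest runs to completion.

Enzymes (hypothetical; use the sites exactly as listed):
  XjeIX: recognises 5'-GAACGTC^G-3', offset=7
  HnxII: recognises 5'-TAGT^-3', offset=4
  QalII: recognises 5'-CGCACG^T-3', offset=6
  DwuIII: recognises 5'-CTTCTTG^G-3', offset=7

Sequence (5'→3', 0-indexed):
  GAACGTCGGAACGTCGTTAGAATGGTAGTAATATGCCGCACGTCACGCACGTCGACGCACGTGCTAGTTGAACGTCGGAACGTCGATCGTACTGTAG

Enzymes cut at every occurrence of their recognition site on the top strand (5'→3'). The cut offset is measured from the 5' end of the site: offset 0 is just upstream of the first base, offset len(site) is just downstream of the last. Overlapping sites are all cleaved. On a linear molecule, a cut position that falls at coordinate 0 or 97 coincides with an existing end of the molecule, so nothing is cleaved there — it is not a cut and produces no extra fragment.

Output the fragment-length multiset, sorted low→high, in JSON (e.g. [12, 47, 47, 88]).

[7,7,8,8,8,9,10,13,13,14]

Scan for sites:
  XjeIX (GAACGTCG, off=7): starts [0, 8, 69, 77] → cuts [7, 15, 76, 84]
  HnxII (TAGT, off=4): starts [25, 64] → cuts [29, 68]
  QalII (CGCACGT, off=6): starts [36, 45, 55] → cuts [42, 51, 61]
  DwuIII (CTTCTTGG, off=7): no sites

Pooled cuts: [7, 15, 29, 42, 51, 61, 68, 76, 84]

Fragment lengths:
  [0,7): 7 bp
  [7,15): 8 bp
  [15,29): 14 bp
  [29,42): 13 bp
  [42,51): 9 bp
  [51,61): 10 bp
  [61,68): 7 bp
  [68,76): 8 bp
  [76,84): 8 bp
  [84,97): 13 bp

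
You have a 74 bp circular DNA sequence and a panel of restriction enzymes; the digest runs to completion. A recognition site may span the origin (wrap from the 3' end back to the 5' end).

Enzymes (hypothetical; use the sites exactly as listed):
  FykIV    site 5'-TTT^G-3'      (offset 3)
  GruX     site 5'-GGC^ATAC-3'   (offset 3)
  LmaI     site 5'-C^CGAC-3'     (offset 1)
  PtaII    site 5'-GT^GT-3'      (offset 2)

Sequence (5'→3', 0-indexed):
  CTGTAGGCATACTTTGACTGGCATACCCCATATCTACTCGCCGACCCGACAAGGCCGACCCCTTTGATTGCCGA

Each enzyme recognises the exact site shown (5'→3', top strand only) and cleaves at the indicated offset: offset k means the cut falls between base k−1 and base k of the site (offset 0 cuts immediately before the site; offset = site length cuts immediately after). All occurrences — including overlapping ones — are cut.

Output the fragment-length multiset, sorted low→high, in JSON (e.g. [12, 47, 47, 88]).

Site scan:
  FykIV (TTTG, off=3): starts [12, 62] → cuts [15, 65]
  GruX (GGCATAC, off=3): starts [5, 19] → cuts [8, 22]
  LmaI (CCGAC, off=1): starts [40, 45, 54, 70] → cuts [41, 46, 55, 71]
  PtaII (GTGT, off=2): no sites

Pooled cuts: [8, 15, 22, 41, 46, 55, 65, 71]

Fragments:
  8→15: 7 bp
  15→22: 7 bp
  22→41: 19 bp
  41→46: 5 bp
  46→55: 9 bp
  55→65: 10 bp
  65→71: 6 bp
  71→8 (wrap): 74-71+8 = 11 bp

[5,6,7,7,9,10,11,19]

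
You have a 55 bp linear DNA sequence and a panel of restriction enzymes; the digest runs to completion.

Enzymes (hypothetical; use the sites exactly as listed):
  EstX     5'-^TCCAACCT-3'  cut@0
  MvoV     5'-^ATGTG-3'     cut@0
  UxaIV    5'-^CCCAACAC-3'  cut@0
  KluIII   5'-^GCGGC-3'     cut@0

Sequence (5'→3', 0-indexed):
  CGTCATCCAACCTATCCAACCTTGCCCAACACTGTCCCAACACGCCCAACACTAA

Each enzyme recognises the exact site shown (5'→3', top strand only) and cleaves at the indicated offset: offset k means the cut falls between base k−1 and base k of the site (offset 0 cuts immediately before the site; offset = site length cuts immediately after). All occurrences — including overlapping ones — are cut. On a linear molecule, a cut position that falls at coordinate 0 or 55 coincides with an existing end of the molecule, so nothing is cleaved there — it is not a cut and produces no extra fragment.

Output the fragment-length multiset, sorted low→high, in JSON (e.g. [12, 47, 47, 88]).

Per-enzyme occurrences:
  EstX (TCCAACCT, off=0): starts [5, 14] → cuts [5, 14]
  MvoV (ATGTG, off=0): no sites
  UxaIV (CCCAACAC, off=0): starts [24, 35, 44] → cuts [24, 35, 44]
  KluIII (GCGGC, off=0): no sites

Pooled cuts: [5, 14, 24, 35, 44]

Fragments:
  [0,5): 5 bp
  [5,14): 9 bp
  [14,24): 10 bp
  [24,35): 11 bp
  [35,44): 9 bp
  [44,55): 11 bp

[5,9,9,10,11,11]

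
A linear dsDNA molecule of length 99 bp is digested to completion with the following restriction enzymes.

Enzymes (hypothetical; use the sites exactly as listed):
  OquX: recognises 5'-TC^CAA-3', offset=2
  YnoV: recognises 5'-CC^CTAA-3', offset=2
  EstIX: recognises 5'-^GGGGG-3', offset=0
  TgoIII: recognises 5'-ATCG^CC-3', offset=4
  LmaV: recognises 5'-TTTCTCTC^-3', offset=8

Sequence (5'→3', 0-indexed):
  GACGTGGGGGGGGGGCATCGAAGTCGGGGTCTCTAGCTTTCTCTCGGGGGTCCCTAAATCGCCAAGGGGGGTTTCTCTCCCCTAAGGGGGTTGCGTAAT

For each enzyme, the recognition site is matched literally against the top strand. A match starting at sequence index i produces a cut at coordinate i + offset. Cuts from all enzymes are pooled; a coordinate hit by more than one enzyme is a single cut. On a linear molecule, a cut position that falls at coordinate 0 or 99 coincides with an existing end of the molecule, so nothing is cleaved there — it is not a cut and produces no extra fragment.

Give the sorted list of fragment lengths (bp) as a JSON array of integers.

Per-enzyme occurrences:
  OquX (TCCAA, off=2): no sites
  YnoV (CCCTAA, off=2): starts [51, 79] → cuts [53, 81]
  EstIX (GGGGG, off=0): starts [5, 6, 7, 8, 9, 10, 45, 65, 66, 85] → cuts [5, 6, 7, 8, 9, 10, 45, 65, 66, 85]
  TgoIII (ATCGCC, off=4): starts [57] → cuts [61]
  LmaV (TTTCTCTC, off=8): starts [37, 71] → cuts [45, 79]

All cut coordinates (distinct, sorted): [5, 6, 7, 8, 9, 10, 45, 53, 61, 65, 66, 79, 81, 85]

Fragment lengths:
  [0,5): 5 bp
  [5,6): 1 bp
  [6,7): 1 bp
  [7,8): 1 bp
  [8,9): 1 bp
  [9,10): 1 bp
  [10,45): 35 bp
  [45,53): 8 bp
  [53,61): 8 bp
  [61,65): 4 bp
  [65,66): 1 bp
  [66,79): 13 bp
  [79,81): 2 bp
  [81,85): 4 bp
  [85,99): 14 bp

[1,1,1,1,1,1,2,4,4,5,8,8,13,14,35]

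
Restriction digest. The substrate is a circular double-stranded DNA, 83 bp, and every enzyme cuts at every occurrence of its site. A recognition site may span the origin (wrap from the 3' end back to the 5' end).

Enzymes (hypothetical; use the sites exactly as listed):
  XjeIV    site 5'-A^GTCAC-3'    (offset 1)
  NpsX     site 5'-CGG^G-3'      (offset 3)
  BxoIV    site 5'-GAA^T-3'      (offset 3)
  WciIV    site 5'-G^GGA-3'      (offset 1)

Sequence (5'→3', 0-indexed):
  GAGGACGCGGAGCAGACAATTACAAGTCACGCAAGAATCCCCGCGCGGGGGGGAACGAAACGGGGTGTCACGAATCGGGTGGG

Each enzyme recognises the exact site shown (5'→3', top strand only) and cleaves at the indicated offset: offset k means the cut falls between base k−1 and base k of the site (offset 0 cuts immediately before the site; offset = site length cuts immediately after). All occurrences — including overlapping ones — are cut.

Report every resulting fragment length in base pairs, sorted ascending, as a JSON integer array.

[3,4,4,11,11,12,12,26]

Site scan:
  XjeIV AGTCAC/1: at [24] ⇒ [25]
  NpsX CGGG/3: at [45, 60, 75] ⇒ [48, 63, 78]
  BxoIV GAAT/3: at [34, 71] ⇒ [37, 74]
  WciIV GGGA/1: at [50, 81] ⇒ [51, 82]

Pooled cuts: [25, 37, 48, 51, 63, 74, 78, 82]

Fragment lengths:
  25→37: 12 bp
  37→48: 11 bp
  48→51: 3 bp
  51→63: 12 bp
  63→74: 11 bp
  74→78: 4 bp
  78→82: 4 bp
  82→25 (wrap): 83-82+25 = 26 bp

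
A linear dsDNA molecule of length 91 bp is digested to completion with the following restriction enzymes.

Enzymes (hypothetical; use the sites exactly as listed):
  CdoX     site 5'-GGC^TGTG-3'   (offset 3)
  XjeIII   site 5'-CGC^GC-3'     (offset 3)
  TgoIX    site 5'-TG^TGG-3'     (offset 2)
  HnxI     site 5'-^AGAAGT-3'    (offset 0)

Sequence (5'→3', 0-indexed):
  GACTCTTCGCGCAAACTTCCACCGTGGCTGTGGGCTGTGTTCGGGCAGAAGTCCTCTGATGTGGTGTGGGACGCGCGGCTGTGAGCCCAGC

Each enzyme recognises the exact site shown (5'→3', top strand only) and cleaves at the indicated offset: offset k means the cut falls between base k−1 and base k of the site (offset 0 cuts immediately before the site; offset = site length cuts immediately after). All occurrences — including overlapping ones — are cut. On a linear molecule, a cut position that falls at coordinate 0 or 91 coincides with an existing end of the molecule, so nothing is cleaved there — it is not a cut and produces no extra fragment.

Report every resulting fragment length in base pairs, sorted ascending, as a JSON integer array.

[2,5,5,5,8,10,11,12,15,18]

Per-enzyme occurrences:
  CdoX GGCTGTG/3: at [25, 32, 76] ⇒ [28, 35, 79]
  XjeIII CGCGC/3: at [7, 71] ⇒ [10, 74]
  TgoIX TGTGG/2: at [28, 59, 64] ⇒ [30, 61, 66]
  HnxI AGAAGT/0: at [46] ⇒ [46]

All cut coordinates (distinct, sorted): [10, 28, 30, 35, 46, 61, 66, 74, 79]

Fragments:
  [0,10): 10 bp
  [10,28): 18 bp
  [28,30): 2 bp
  [30,35): 5 bp
  [35,46): 11 bp
  [46,61): 15 bp
  [61,66): 5 bp
  [66,74): 8 bp
  [74,79): 5 bp
  [79,91): 12 bp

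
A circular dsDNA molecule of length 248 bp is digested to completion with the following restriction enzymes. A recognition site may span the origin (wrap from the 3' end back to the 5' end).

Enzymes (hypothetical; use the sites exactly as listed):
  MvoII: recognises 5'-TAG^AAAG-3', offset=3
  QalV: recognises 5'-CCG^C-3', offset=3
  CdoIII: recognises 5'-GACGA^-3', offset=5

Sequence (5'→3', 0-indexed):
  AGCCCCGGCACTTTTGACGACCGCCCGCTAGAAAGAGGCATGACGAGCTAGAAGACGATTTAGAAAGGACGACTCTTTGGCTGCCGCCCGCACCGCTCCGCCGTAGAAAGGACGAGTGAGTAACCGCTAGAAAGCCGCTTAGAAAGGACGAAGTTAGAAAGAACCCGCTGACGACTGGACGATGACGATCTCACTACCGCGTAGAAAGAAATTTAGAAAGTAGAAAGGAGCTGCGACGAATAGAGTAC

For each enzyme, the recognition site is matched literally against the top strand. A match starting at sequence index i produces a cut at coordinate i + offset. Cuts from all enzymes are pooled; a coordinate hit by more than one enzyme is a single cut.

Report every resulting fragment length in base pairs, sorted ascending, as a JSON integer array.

Scan for sites:
  MvoII TAGAAAG/3: at [28, 60, 103, 127, 139, 154, 201, 213, 220] ⇒ [31, 63, 106, 130, 142, 157, 204, 216, 223]
  QalV CCGC/3: at [20, 24, 83, 87, 92, 97, 123, 134, 164, 196] ⇒ [23, 27, 86, 90, 95, 100, 126, 137, 167, 199]
  CdoIII GACGA/5: at [15, 41, 53, 67, 110, 146, 169, 177, 183, 234] ⇒ [20, 46, 58, 72, 115, 151, 174, 182, 188, 239]

Pooled cuts: [20, 23, 27, 31, 46, 58, 63, 72, 86, 90, 95, 100, 106, 115, 126, 130, 137, 142, 151, 157, 167, 174, 182, 188, 199, 204, 216, 223, 239]

Fragment lengths:
  20→23: 3 bp
  23→27: 4 bp
  27→31: 4 bp
  31→46: 15 bp
  46→58: 12 bp
  58→63: 5 bp
  63→72: 9 bp
  72→86: 14 bp
  86→90: 4 bp
  90→95: 5 bp
  95→100: 5 bp
  100→106: 6 bp
  106→115: 9 bp
  115→126: 11 bp
  126→130: 4 bp
  130→137: 7 bp
  137→142: 5 bp
  142→151: 9 bp
  151→157: 6 bp
  157→167: 10 bp
  167→174: 7 bp
  174→182: 8 bp
  182→188: 6 bp
  188→199: 11 bp
  199→204: 5 bp
  204→216: 12 bp
  216→223: 7 bp
  223→239: 16 bp
  239→20 (wrap): 248-239+20 = 29 bp

[3,4,4,4,4,5,5,5,5,5,6,6,6,7,7,7,8,9,9,9,10,11,11,12,12,14,15,16,29]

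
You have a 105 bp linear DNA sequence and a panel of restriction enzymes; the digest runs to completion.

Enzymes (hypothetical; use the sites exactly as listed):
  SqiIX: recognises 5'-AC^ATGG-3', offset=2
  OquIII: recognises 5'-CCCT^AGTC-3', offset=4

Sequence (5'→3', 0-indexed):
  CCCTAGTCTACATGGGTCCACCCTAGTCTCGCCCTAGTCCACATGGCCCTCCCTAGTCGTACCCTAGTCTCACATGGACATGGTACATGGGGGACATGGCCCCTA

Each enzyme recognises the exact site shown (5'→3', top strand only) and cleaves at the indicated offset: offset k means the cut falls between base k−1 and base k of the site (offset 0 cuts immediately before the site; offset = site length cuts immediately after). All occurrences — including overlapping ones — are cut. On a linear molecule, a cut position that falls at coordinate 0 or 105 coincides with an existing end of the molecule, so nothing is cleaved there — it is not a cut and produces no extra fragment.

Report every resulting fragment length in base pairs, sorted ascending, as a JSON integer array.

[4,6,7,7,7,8,9,10,11,11,12,13]

Site scan:
  SqiIX ACATGG/2: at [9, 40, 71, 77, 84, 93] ⇒ [11, 42, 73, 79, 86, 95]
  OquIII CCCTAGTC/4: at [0, 20, 31, 50, 61] ⇒ [4, 24, 35, 54, 65]

Pooled cuts: [4, 11, 24, 35, 42, 54, 65, 73, 79, 86, 95]

Fragments:
  [0,4): 4 bp
  [4,11): 7 bp
  [11,24): 13 bp
  [24,35): 11 bp
  [35,42): 7 bp
  [42,54): 12 bp
  [54,65): 11 bp
  [65,73): 8 bp
  [73,79): 6 bp
  [79,86): 7 bp
  [86,95): 9 bp
  [95,105): 10 bp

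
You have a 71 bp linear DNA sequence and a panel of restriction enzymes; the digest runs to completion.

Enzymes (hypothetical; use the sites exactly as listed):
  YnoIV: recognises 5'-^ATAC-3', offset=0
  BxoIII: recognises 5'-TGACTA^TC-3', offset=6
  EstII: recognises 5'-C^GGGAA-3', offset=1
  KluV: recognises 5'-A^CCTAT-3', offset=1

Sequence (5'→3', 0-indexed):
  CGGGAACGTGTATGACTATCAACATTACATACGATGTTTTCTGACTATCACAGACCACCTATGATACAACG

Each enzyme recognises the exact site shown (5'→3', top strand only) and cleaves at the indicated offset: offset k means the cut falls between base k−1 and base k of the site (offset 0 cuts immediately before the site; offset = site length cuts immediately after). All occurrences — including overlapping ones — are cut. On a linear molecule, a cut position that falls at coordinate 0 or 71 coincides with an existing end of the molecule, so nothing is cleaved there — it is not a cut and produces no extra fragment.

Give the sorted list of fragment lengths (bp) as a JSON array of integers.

Scan for sites:
  YnoIV (ATAC, off=0): starts [28, 63] → cuts [28, 63]
  BxoIII (TGACTATC, off=6): starts [12, 41] → cuts [18, 47]
  EstII (CGGGAA, off=1): starts [0] → cuts [1]
  KluV (ACCTAT, off=1): starts [56] → cuts [57]

Pooled cuts: [1, 18, 28, 47, 57, 63]

Fragments:
  [0,1): 1 bp
  [1,18): 17 bp
  [18,28): 10 bp
  [28,47): 19 bp
  [47,57): 10 bp
  [57,63): 6 bp
  [63,71): 8 bp

[1,6,8,10,10,17,19]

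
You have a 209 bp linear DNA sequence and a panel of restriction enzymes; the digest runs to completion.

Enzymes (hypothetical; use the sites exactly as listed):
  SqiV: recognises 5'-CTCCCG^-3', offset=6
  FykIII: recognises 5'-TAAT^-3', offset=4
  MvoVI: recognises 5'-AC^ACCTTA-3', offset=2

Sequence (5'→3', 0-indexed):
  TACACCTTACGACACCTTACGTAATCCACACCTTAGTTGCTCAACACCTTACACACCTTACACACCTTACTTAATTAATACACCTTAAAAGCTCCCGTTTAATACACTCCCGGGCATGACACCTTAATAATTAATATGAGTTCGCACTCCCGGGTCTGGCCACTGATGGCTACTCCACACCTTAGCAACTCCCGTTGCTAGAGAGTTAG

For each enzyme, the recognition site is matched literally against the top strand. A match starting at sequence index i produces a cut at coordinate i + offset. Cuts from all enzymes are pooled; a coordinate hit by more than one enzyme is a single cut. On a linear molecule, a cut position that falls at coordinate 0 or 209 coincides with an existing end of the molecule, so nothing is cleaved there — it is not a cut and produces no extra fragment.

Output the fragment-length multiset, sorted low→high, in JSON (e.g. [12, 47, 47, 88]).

Per-enzyme occurrences:
  SqiV (CTCCCG, off=6): starts [91, 106, 146, 188] → cuts [97, 112, 152, 194]
  FykIII (TAAT, off=4): starts [21, 71, 75, 99, 124, 127, 131] → cuts [25, 75, 79, 103, 128, 131, 135]
  MvoVI (ACACCTTA, off=2): starts [1, 11, 27, 43, 52, 61, 79, 118, 176] → cuts [3, 13, 29, 45, 54, 63, 81, 120, 178]

All cut coordinates (distinct, sorted): [3, 13, 25, 29, 45, 54, 63, 75, 79, 81, 97, 103, 112, 120, 128, 131, 135, 152, 178, 194]

Fragments:
  [0,3): 3 bp
  [3,13): 10 bp
  [13,25): 12 bp
  [25,29): 4 bp
  [29,45): 16 bp
  [45,54): 9 bp
  [54,63): 9 bp
  [63,75): 12 bp
  [75,79): 4 bp
  [79,81): 2 bp
  [81,97): 16 bp
  [97,103): 6 bp
  [103,112): 9 bp
  [112,120): 8 bp
  [120,128): 8 bp
  [128,131): 3 bp
  [131,135): 4 bp
  [135,152): 17 bp
  [152,178): 26 bp
  [178,194): 16 bp
  [194,209): 15 bp

[2,3,3,4,4,4,6,8,8,9,9,9,10,12,12,15,16,16,16,17,26]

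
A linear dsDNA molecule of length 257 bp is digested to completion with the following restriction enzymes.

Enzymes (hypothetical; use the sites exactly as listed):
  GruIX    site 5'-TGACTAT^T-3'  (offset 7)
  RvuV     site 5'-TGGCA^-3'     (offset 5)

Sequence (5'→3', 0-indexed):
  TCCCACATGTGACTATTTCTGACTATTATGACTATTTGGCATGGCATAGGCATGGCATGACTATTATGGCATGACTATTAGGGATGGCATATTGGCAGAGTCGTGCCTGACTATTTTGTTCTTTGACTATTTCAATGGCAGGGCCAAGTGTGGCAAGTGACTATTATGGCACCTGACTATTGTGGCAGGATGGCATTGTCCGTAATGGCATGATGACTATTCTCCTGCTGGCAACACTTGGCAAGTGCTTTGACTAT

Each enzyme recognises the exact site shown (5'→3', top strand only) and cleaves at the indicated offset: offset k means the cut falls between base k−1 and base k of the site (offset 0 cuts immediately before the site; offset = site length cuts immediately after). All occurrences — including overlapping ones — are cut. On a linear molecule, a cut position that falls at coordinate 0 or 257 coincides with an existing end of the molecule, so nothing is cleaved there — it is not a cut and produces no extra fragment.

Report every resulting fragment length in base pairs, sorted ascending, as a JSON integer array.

Per-enzyme occurrences:
  GruIX TGACTATT/7: at [9, 19, 28, 57, 71, 107, 123, 157, 173, 213] ⇒ [16, 26, 35, 64, 78, 114, 130, 164, 180, 220]
  RvuV TGGCA/5: at [36, 41, 52, 66, 84, 92, 135, 150, 166, 182, 190, 205, 228, 238] ⇒ [41, 46, 57, 71, 89, 97, 140, 155, 171, 187, 195, 210, 233, 243]

Pooled cuts: [16, 26, 35, 41, 46, 57, 64, 71, 78, 89, 97, 114, 130, 140, 155, 164, 171, 180, 187, 195, 210, 220, 233, 243]

Fragments:
  [0,16): 16 bp
  [16,26): 10 bp
  [26,35): 9 bp
  [35,41): 6 bp
  [41,46): 5 bp
  [46,57): 11 bp
  [57,64): 7 bp
  [64,71): 7 bp
  [71,78): 7 bp
  [78,89): 11 bp
  [89,97): 8 bp
  [97,114): 17 bp
  [114,130): 16 bp
  [130,140): 10 bp
  [140,155): 15 bp
  [155,164): 9 bp
  [164,171): 7 bp
  [171,180): 9 bp
  [180,187): 7 bp
  [187,195): 8 bp
  [195,210): 15 bp
  [210,220): 10 bp
  [220,233): 13 bp
  [233,243): 10 bp
  [243,257): 14 bp

[5,6,7,7,7,7,7,8,8,9,9,9,10,10,10,10,11,11,13,14,15,15,16,16,17]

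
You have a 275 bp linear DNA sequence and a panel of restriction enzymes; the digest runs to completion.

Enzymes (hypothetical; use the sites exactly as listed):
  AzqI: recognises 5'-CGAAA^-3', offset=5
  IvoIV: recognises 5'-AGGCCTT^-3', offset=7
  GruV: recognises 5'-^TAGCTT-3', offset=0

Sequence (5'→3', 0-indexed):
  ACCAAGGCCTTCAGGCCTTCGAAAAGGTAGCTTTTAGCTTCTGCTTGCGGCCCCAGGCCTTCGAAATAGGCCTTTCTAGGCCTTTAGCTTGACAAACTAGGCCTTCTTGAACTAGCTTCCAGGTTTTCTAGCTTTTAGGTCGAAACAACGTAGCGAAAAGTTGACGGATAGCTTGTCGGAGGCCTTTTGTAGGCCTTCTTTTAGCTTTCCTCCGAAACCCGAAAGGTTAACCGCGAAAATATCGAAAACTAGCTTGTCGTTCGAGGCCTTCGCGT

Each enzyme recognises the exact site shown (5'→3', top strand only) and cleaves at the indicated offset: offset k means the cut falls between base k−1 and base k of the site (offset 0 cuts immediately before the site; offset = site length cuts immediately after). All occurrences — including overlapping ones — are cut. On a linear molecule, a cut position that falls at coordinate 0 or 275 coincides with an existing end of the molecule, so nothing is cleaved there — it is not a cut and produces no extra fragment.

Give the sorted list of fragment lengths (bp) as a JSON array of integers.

Per-enzyme occurrences:
  AzqI CGAAA/5: at [19, 61, 140, 153, 212, 219, 233, 242] ⇒ [24, 66, 145, 158, 217, 224, 238, 247]
  IvoIV AGGCCTT/7: at [4, 12, 54, 67, 77, 98, 179, 190, 263] ⇒ [11, 19, 61, 74, 84, 105, 186, 197, 270]
  GruV TAGCTT/0: at [27, 34, 84, 112, 128, 168, 201, 249] ⇒ [27, 34, 84, 112, 128, 168, 201, 249]

All cut coordinates (distinct, sorted): [11, 19, 24, 27, 34, 61, 66, 74, 84, 105, 112, 128, 145, 158, 168, 186, 197, 201, 217, 224, 238, 247, 249, 270]

Fragments:
  [0,11): 11 bp
  [11,19): 8 bp
  [19,24): 5 bp
  [24,27): 3 bp
  [27,34): 7 bp
  [34,61): 27 bp
  [61,66): 5 bp
  [66,74): 8 bp
  [74,84): 10 bp
  [84,105): 21 bp
  [105,112): 7 bp
  [112,128): 16 bp
  [128,145): 17 bp
  [145,158): 13 bp
  [158,168): 10 bp
  [168,186): 18 bp
  [186,197): 11 bp
  [197,201): 4 bp
  [201,217): 16 bp
  [217,224): 7 bp
  [224,238): 14 bp
  [238,247): 9 bp
  [247,249): 2 bp
  [249,270): 21 bp
  [270,275): 5 bp

[2,3,4,5,5,5,7,7,7,8,8,9,10,10,11,11,13,14,16,16,17,18,21,21,27]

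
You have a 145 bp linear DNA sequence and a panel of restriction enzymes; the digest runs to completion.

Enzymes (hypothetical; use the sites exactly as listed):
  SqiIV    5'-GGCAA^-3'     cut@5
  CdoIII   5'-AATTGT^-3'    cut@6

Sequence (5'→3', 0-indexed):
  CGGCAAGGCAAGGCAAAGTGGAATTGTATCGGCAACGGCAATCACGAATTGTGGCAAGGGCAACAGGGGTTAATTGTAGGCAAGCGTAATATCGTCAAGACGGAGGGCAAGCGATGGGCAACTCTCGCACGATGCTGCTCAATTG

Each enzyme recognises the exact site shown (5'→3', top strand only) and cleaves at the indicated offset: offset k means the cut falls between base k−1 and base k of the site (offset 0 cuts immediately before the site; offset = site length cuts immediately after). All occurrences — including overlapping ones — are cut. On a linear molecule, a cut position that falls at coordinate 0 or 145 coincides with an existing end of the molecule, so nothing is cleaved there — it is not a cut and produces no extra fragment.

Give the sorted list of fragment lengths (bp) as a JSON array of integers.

[5,5,5,6,6,6,6,8,11,11,11,14,24,27]

Per-enzyme occurrences:
  SqiIV GGCAA/5: at [1, 6, 11, 30, 36, 52, 58, 78, 105, 116] ⇒ [6, 11, 16, 35, 41, 57, 63, 83, 110, 121]
  CdoIII AATTGT/6: at [21, 46, 71] ⇒ [27, 52, 77]

All cut coordinates (distinct, sorted): [6, 11, 16, 27, 35, 41, 52, 57, 63, 77, 83, 110, 121]

Fragments:
  [0,6): 6 bp
  [6,11): 5 bp
  [11,16): 5 bp
  [16,27): 11 bp
  [27,35): 8 bp
  [35,41): 6 bp
  [41,52): 11 bp
  [52,57): 5 bp
  [57,63): 6 bp
  [63,77): 14 bp
  [77,83): 6 bp
  [83,110): 27 bp
  [110,121): 11 bp
  [121,145): 24 bp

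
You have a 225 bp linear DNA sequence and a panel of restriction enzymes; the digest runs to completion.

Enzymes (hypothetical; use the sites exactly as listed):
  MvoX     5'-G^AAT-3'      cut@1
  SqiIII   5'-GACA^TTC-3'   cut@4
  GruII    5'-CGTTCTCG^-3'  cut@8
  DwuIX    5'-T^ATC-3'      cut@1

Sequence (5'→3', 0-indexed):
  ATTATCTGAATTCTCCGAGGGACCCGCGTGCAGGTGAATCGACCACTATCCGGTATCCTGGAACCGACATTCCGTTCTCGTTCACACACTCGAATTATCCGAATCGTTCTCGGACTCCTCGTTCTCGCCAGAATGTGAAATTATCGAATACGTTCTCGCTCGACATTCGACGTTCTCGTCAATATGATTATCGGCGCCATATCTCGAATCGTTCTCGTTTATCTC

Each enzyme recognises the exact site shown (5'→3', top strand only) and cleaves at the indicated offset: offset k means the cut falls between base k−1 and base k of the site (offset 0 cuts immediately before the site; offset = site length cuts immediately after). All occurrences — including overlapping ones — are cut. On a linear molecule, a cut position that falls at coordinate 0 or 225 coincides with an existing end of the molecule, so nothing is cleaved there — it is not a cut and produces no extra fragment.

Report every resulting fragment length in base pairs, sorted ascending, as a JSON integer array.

[3,3,4,4,4,5,5,5,6,7,7,11,11,11,11,11,11,11,12,12,13,15,15,28]

Site scan:
  MvoX GAAT/1: at [7, 35, 91, 100, 130, 145, 205] ⇒ [8, 36, 92, 101, 131, 146, 206]
  SqiIII GACATTC/4: at [65, 161] ⇒ [69, 165]
  GruII CGTTCTCG/8: at [72, 104, 119, 150, 170, 209] ⇒ [80, 112, 127, 158, 178, 217]
  DwuIX TATC/1: at [2, 46, 53, 95, 141, 188, 199, 219] ⇒ [3, 47, 54, 96, 142, 189, 200, 220]

Pooled cuts: [3, 8, 36, 47, 54, 69, 80, 92, 96, 101, 112, 127, 131, 142, 146, 158, 165, 178, 189, 200, 206, 217, 220]

Fragment lengths:
  [0,3): 3 bp
  [3,8): 5 bp
  [8,36): 28 bp
  [36,47): 11 bp
  [47,54): 7 bp
  [54,69): 15 bp
  [69,80): 11 bp
  [80,92): 12 bp
  [92,96): 4 bp
  [96,101): 5 bp
  [101,112): 11 bp
  [112,127): 15 bp
  [127,131): 4 bp
  [131,142): 11 bp
  [142,146): 4 bp
  [146,158): 12 bp
  [158,165): 7 bp
  [165,178): 13 bp
  [178,189): 11 bp
  [189,200): 11 bp
  [200,206): 6 bp
  [206,217): 11 bp
  [217,220): 3 bp
  [220,225): 5 bp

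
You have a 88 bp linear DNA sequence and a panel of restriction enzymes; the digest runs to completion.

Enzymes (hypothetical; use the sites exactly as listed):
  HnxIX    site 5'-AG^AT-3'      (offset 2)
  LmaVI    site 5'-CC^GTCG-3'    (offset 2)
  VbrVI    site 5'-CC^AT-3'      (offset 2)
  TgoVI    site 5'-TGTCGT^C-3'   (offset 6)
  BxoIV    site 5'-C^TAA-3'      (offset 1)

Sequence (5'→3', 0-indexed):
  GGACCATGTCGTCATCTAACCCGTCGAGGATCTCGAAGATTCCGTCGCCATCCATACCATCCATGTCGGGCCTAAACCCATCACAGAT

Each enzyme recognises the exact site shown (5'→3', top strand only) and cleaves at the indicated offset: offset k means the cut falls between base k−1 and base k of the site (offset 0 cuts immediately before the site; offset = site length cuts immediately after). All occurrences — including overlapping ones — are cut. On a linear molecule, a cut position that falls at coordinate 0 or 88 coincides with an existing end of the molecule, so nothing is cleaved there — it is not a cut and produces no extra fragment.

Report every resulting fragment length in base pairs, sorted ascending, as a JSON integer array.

Scan for sites:
  HnxIX AGAT/2: at [36, 84] ⇒ [38, 86]
  LmaVI CCGTCG/2: at [20, 41] ⇒ [22, 43]
  VbrVI CCAT/2: at [3, 47, 51, 56, 60, 77] ⇒ [5, 49, 53, 58, 62, 79]
  TgoVI TGTCGTC/6: at [6] ⇒ [12]
  BxoIV CTAA/1: at [15, 71] ⇒ [16, 72]

Pooled cuts: [5, 12, 16, 22, 38, 43, 49, 53, 58, 62, 72, 79, 86]

Fragments:
  [0,5): 5 bp
  [5,12): 7 bp
  [12,16): 4 bp
  [16,22): 6 bp
  [22,38): 16 bp
  [38,43): 5 bp
  [43,49): 6 bp
  [49,53): 4 bp
  [53,58): 5 bp
  [58,62): 4 bp
  [62,72): 10 bp
  [72,79): 7 bp
  [79,86): 7 bp
  [86,88): 2 bp

[2,4,4,4,5,5,5,6,6,7,7,7,10,16]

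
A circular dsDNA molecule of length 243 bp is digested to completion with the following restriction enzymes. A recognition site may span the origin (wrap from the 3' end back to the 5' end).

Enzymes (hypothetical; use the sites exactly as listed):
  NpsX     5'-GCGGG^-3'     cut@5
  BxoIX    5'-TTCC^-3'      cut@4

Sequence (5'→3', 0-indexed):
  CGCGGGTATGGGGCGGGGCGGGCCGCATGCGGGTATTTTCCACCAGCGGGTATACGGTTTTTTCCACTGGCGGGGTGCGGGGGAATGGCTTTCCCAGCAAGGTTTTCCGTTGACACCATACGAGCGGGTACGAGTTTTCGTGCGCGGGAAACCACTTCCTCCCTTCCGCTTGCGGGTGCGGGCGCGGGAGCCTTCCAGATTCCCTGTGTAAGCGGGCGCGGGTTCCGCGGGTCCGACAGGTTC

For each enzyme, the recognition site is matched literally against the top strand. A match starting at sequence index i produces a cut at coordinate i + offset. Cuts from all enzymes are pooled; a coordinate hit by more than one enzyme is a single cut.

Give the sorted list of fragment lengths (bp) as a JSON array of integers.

[4,5,5,5,6,6,6,7,7,8,8,8,9,9,9,11,11,11,13,13,13,14,15,20,20]

Per-enzyme occurrences:
  NpsX GCGGG/5: at [1, 12, 17, 28, 45, 69, 76, 123, 143, 171, 177, 183, 211, 217, 226] ⇒ [6, 17, 22, 33, 50, 74, 81, 128, 148, 176, 182, 188, 216, 222, 231]
  BxoIX TTCC/4: at [37, 61, 90, 104, 155, 163, 192, 199, 222, 240] ⇒ [1, 41, 65, 94, 108, 159, 167, 196, 203, 226]

Pooled cuts: [1, 6, 17, 22, 33, 41, 50, 65, 74, 81, 94, 108, 128, 148, 159, 167, 176, 182, 188, 196, 203, 216, 222, 226, 231]

Fragment lengths:
  1→6: 5 bp
  6→17: 11 bp
  17→22: 5 bp
  22→33: 11 bp
  33→41: 8 bp
  41→50: 9 bp
  50→65: 15 bp
  65→74: 9 bp
  74→81: 7 bp
  81→94: 13 bp
  94→108: 14 bp
  108→128: 20 bp
  128→148: 20 bp
  148→159: 11 bp
  159→167: 8 bp
  167→176: 9 bp
  176→182: 6 bp
  182→188: 6 bp
  188→196: 8 bp
  196→203: 7 bp
  203→216: 13 bp
  216→222: 6 bp
  222→226: 4 bp
  226→231: 5 bp
  231→1 (wrap): 243-231+1 = 13 bp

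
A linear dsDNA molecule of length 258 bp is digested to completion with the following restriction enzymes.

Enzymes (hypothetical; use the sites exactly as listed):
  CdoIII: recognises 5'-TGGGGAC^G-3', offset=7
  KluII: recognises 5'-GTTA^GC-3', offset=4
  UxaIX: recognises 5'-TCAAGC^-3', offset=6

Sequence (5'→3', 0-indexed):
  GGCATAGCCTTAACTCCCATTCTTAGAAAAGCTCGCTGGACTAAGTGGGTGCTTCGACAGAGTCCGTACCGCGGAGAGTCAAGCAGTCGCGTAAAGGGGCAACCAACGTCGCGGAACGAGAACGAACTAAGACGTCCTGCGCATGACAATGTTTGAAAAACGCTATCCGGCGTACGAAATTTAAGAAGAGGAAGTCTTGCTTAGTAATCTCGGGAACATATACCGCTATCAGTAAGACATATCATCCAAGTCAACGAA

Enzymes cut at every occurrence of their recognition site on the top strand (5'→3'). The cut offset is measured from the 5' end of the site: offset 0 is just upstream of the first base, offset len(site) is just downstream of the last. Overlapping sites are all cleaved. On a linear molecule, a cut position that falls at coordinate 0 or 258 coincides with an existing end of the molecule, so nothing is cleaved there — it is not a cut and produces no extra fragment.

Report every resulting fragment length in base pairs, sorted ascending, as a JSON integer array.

[84,174]

Per-enzyme occurrences:
  CdoIII (TGGGGACG, off=7): no sites
  KluII (GTTAGC, off=4): no sites
  UxaIX TCAAGC/6: at [78] ⇒ [84]

All cut coordinates (distinct, sorted): [84]

Fragments:
  [0,84): 84 bp
  [84,258): 174 bp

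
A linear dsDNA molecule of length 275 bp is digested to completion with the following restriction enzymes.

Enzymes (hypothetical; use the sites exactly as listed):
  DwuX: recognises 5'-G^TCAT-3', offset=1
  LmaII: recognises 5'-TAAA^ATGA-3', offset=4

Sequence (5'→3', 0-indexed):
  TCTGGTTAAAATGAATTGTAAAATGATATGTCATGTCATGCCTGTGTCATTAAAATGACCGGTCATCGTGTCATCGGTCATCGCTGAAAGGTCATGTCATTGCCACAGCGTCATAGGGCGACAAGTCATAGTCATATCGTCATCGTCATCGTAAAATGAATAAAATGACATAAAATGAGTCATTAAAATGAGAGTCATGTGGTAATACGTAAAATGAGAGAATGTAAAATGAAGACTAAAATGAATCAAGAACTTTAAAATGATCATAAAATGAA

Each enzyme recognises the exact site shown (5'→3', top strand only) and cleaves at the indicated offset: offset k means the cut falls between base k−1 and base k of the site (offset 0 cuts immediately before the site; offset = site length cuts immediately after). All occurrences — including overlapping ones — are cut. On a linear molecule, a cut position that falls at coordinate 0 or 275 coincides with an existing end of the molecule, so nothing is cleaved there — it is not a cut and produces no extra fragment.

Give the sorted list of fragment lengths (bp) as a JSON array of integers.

Per-enzyme occurrences:
  DwuX (GTCAT, off=1): starts [29, 34, 45, 61, 69, 76, 90, 95, 109, 124, 130, 138, 144, 178, 193] → cuts [30, 35, 46, 62, 70, 77, 91, 96, 110, 125, 131, 139, 145, 179, 194]
  LmaII (TAAAATGA, off=4): starts [6, 18, 50, 151, 160, 170, 183, 209, 224, 236, 255, 266] → cuts [10, 22, 54, 155, 164, 174, 187, 213, 228, 240, 259, 270]

All cut coordinates (distinct, sorted): [10, 22, 30, 35, 46, 54, 62, 70, 77, 91, 96, 110, 125, 131, 139, 145, 155, 164, 174, 179, 187, 194, 213, 228, 240, 259, 270]

Fragments:
  [0,10): 10 bp
  [10,22): 12 bp
  [22,30): 8 bp
  [30,35): 5 bp
  [35,46): 11 bp
  [46,54): 8 bp
  [54,62): 8 bp
  [62,70): 8 bp
  [70,77): 7 bp
  [77,91): 14 bp
  [91,96): 5 bp
  [96,110): 14 bp
  [110,125): 15 bp
  [125,131): 6 bp
  [131,139): 8 bp
  [139,145): 6 bp
  [145,155): 10 bp
  [155,164): 9 bp
  [164,174): 10 bp
  [174,179): 5 bp
  [179,187): 8 bp
  [187,194): 7 bp
  [194,213): 19 bp
  [213,228): 15 bp
  [228,240): 12 bp
  [240,259): 19 bp
  [259,270): 11 bp
  [270,275): 5 bp

[5,5,5,5,6,6,7,7,8,8,8,8,8,8,9,10,10,10,11,11,12,12,14,14,15,15,19,19]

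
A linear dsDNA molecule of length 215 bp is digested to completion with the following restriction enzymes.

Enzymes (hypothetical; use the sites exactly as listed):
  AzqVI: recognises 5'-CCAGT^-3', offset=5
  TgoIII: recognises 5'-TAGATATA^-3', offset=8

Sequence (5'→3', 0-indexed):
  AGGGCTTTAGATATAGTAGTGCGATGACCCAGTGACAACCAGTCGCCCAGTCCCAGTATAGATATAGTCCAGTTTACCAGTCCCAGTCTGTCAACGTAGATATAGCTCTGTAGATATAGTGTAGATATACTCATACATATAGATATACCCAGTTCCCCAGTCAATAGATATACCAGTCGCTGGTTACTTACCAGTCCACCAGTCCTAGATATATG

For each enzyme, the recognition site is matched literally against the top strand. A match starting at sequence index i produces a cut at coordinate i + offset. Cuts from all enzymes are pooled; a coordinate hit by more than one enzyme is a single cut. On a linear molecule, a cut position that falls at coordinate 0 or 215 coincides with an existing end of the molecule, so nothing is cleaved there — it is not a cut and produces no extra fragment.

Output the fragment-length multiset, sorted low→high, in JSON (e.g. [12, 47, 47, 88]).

Scan for sites:
  AzqVI (CCAGT, off=5): starts [28, 38, 46, 52, 68, 76, 82, 148, 156, 172, 190, 198] → cuts [33, 43, 51, 57, 73, 81, 87, 153, 161, 177, 195, 203]
  TgoIII (TAGATATA, off=8): starts [7, 58, 96, 110, 121, 139, 164, 205] → cuts [15, 66, 104, 118, 129, 147, 172, 213]

Pooled cuts: [15, 33, 43, 51, 57, 66, 73, 81, 87, 104, 118, 129, 147, 153, 161, 172, 177, 195, 203, 213]

Fragments:
  [0,15): 15 bp
  [15,33): 18 bp
  [33,43): 10 bp
  [43,51): 8 bp
  [51,57): 6 bp
  [57,66): 9 bp
  [66,73): 7 bp
  [73,81): 8 bp
  [81,87): 6 bp
  [87,104): 17 bp
  [104,118): 14 bp
  [118,129): 11 bp
  [129,147): 18 bp
  [147,153): 6 bp
  [153,161): 8 bp
  [161,172): 11 bp
  [172,177): 5 bp
  [177,195): 18 bp
  [195,203): 8 bp
  [203,213): 10 bp
  [213,215): 2 bp

[2,5,6,6,6,7,8,8,8,8,9,10,10,11,11,14,15,17,18,18,18]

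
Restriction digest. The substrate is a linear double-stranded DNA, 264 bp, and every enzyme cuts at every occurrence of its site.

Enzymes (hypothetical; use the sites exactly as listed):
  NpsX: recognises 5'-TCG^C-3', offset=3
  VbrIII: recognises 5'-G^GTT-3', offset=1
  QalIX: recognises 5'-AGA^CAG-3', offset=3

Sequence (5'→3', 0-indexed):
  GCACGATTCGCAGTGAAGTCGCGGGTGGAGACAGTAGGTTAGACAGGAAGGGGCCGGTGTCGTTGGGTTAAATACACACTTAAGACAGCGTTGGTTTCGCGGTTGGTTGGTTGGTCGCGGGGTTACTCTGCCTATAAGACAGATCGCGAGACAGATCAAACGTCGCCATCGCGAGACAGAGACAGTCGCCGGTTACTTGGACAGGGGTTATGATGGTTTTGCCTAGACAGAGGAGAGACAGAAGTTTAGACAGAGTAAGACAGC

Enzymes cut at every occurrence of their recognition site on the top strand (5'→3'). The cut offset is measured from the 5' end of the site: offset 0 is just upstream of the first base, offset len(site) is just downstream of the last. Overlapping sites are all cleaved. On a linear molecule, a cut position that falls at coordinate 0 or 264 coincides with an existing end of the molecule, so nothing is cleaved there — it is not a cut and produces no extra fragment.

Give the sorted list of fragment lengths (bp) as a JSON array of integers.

[2,3,4,4,4,4,5,5,6,6,6,6,6,6,7,8,8,9,10,10,10,11,11,12,12,14,15,18,19,23]

Per-enzyme occurrences:
  NpsX (TCGC, off=3): starts [7, 18, 96, 114, 143, 162, 168, 185] → cuts [10, 21, 99, 117, 146, 165, 171, 188]
  VbrIII (GGTT, off=1): starts [36, 65, 92, 100, 104, 108, 120, 190, 205, 214] → cuts [37, 66, 93, 101, 105, 109, 121, 191, 206, 215]
  QalIX (AGACAG, off=3): starts [28, 40, 82, 136, 148, 173, 179, 224, 235, 247, 257] → cuts [31, 43, 85, 139, 151, 176, 182, 227, 238, 250, 260]

Pooled cuts: [10, 21, 31, 37, 43, 66, 85, 93, 99, 101, 105, 109, 117, 121, 139, 146, 151, 165, 171, 176, 182, 188, 191, 206, 215, 227, 238, 250, 260]

Fragment lengths:
  [0,10): 10 bp
  [10,21): 11 bp
  [21,31): 10 bp
  [31,37): 6 bp
  [37,43): 6 bp
  [43,66): 23 bp
  [66,85): 19 bp
  [85,93): 8 bp
  [93,99): 6 bp
  [99,101): 2 bp
  [101,105): 4 bp
  [105,109): 4 bp
  [109,117): 8 bp
  [117,121): 4 bp
  [121,139): 18 bp
  [139,146): 7 bp
  [146,151): 5 bp
  [151,165): 14 bp
  [165,171): 6 bp
  [171,176): 5 bp
  [176,182): 6 bp
  [182,188): 6 bp
  [188,191): 3 bp
  [191,206): 15 bp
  [206,215): 9 bp
  [215,227): 12 bp
  [227,238): 11 bp
  [238,250): 12 bp
  [250,260): 10 bp
  [260,264): 4 bp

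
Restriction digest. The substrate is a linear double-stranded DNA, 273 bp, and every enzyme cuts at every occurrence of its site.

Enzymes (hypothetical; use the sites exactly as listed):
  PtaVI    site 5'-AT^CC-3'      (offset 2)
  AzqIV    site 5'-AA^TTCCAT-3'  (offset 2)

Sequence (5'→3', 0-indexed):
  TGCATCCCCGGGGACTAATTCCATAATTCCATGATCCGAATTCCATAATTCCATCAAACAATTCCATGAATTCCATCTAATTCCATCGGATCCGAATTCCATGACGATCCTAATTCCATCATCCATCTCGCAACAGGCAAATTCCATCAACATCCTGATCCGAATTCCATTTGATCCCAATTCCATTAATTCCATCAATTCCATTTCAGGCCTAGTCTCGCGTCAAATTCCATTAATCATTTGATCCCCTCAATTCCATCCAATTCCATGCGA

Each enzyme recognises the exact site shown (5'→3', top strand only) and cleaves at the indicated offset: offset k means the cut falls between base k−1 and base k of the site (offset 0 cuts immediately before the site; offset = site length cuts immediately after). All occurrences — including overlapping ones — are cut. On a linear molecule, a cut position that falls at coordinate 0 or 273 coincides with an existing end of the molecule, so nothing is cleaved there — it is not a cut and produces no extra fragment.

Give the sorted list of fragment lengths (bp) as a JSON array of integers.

[4,5,5,5,5,5,5,6,6,8,8,8,9,9,9,9,9,10,10,11,11,12,12,13,13,18,19,29]

Scan for sites:
  PtaVI ATCC/2: at [3, 33, 89, 106, 120, 151, 157, 173, 243, 257] ⇒ [5, 35, 91, 108, 122, 153, 159, 175, 245, 259]
  AzqIV AATTCCAT/2: at [16, 24, 38, 46, 59, 68, 78, 94, 111, 139, 162, 178, 187, 196, 225, 251, 261] ⇒ [18, 26, 40, 48, 61, 70, 80, 96, 113, 141, 164, 180, 189, 198, 227, 253, 263]

All cut coordinates (distinct, sorted): [5, 18, 26, 35, 40, 48, 61, 70, 80, 91, 96, 108, 113, 122, 141, 153, 159, 164, 175, 180, 189, 198, 227, 245, 253, 259, 263]

Fragments:
  [0,5): 5 bp
  [5,18): 13 bp
  [18,26): 8 bp
  [26,35): 9 bp
  [35,40): 5 bp
  [40,48): 8 bp
  [48,61): 13 bp
  [61,70): 9 bp
  [70,80): 10 bp
  [80,91): 11 bp
  [91,96): 5 bp
  [96,108): 12 bp
  [108,113): 5 bp
  [113,122): 9 bp
  [122,141): 19 bp
  [141,153): 12 bp
  [153,159): 6 bp
  [159,164): 5 bp
  [164,175): 11 bp
  [175,180): 5 bp
  [180,189): 9 bp
  [189,198): 9 bp
  [198,227): 29 bp
  [227,245): 18 bp
  [245,253): 8 bp
  [253,259): 6 bp
  [259,263): 4 bp
  [263,273): 10 bp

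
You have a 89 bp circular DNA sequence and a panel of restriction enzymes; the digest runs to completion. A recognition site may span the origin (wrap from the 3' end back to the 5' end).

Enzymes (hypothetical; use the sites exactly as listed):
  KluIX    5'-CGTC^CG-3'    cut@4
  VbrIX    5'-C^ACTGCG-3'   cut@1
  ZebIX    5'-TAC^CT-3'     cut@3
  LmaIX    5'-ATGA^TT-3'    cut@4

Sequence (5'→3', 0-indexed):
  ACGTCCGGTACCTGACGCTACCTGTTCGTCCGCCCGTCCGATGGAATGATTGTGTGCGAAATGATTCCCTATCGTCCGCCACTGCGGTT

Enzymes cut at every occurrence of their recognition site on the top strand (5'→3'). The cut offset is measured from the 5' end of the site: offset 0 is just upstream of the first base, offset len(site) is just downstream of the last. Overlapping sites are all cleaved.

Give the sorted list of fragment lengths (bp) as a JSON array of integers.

Site scan:
  KluIX (CGTCCG, off=4): starts [1, 26, 34, 72] → cuts [5, 30, 38, 76]
  VbrIX (CACTGCG, off=1): starts [79] → cuts [80]
  ZebIX (TACCT, off=3): starts [8, 18] → cuts [11, 21]
  LmaIX (ATGATT, off=4): starts [45, 60] → cuts [49, 64]

All cut coordinates (distinct, sorted): [5, 11, 21, 30, 38, 49, 64, 76, 80]

Fragments:
  5→11: 6 bp
  11→21: 10 bp
  21→30: 9 bp
  30→38: 8 bp
  38→49: 11 bp
  49→64: 15 bp
  64→76: 12 bp
  76→80: 4 bp
  80→5 (wrap): 89-80+5 = 14 bp

[4,6,8,9,10,11,12,14,15]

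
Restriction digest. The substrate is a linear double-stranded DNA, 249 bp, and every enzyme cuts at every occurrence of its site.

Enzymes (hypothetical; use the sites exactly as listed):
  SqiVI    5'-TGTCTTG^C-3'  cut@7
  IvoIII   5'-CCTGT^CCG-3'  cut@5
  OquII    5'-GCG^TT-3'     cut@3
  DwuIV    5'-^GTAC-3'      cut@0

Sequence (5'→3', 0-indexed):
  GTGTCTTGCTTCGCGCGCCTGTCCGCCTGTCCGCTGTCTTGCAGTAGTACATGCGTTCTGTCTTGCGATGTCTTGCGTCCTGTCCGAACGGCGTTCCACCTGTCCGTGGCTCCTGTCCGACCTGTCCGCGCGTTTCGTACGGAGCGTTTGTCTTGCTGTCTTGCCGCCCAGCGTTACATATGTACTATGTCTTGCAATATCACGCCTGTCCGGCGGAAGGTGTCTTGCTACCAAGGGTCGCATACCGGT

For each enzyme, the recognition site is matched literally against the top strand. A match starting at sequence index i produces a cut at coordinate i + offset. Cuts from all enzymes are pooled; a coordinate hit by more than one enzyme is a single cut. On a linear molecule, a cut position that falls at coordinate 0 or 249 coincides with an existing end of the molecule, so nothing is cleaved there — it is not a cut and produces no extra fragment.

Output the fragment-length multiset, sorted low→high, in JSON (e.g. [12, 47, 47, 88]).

Scan for sites:
  SqiVI (TGTCTTGC, off=7): starts [1, 34, 58, 68, 148, 156, 187, 220] → cuts [8, 41, 65, 75, 155, 163, 194, 227]
  IvoIII (CCTGTCCG, off=5): starts [17, 25, 78, 98, 111, 120, 204] → cuts [22, 30, 83, 103, 116, 125, 209]
  OquII (GCGTT, off=3): starts [52, 90, 129, 143, 170] → cuts [55, 93, 132, 146, 173]
  DwuIV (GTAC, off=0): starts [46, 136, 181] → cuts [46, 136, 181]

Pooled cuts: [8, 22, 30, 41, 46, 55, 65, 75, 83, 93, 103, 116, 125, 132, 136, 146, 155, 163, 173, 181, 194, 209, 227]

Fragments:
  [0,8): 8 bp
  [8,22): 14 bp
  [22,30): 8 bp
  [30,41): 11 bp
  [41,46): 5 bp
  [46,55): 9 bp
  [55,65): 10 bp
  [65,75): 10 bp
  [75,83): 8 bp
  [83,93): 10 bp
  [93,103): 10 bp
  [103,116): 13 bp
  [116,125): 9 bp
  [125,132): 7 bp
  [132,136): 4 bp
  [136,146): 10 bp
  [146,155): 9 bp
  [155,163): 8 bp
  [163,173): 10 bp
  [173,181): 8 bp
  [181,194): 13 bp
  [194,209): 15 bp
  [209,227): 18 bp
  [227,249): 22 bp

[4,5,7,8,8,8,8,8,9,9,9,10,10,10,10,10,10,11,13,13,14,15,18,22]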